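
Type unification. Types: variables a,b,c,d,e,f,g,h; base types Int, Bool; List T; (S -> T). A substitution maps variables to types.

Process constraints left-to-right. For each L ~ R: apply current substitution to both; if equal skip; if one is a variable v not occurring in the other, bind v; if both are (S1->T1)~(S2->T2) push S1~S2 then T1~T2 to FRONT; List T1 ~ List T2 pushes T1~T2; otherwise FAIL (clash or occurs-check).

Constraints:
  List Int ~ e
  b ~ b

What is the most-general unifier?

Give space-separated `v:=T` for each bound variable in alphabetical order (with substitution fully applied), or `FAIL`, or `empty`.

Answer: e:=List Int

Derivation:
step 1: unify List Int ~ e  [subst: {-} | 1 pending]
  bind e := List Int
step 2: unify b ~ b  [subst: {e:=List Int} | 0 pending]
  -> identical, skip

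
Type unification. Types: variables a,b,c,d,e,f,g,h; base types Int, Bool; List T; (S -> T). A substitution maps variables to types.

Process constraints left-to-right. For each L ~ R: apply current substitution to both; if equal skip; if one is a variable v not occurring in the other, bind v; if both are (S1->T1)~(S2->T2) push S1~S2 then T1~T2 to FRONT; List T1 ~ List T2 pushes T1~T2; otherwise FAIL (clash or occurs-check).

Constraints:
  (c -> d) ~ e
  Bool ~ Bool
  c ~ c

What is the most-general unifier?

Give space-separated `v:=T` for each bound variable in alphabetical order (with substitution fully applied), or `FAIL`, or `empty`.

step 1: unify (c -> d) ~ e  [subst: {-} | 2 pending]
  bind e := (c -> d)
step 2: unify Bool ~ Bool  [subst: {e:=(c -> d)} | 1 pending]
  -> identical, skip
step 3: unify c ~ c  [subst: {e:=(c -> d)} | 0 pending]
  -> identical, skip

Answer: e:=(c -> d)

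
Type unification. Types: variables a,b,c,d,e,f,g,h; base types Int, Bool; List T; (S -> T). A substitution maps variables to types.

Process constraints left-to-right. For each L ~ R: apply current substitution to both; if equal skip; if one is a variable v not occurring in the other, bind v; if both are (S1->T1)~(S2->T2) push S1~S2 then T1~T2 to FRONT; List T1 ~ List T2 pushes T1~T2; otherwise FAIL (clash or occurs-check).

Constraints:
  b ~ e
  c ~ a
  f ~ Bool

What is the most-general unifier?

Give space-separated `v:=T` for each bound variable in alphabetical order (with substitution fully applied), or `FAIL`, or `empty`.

Answer: b:=e c:=a f:=Bool

Derivation:
step 1: unify b ~ e  [subst: {-} | 2 pending]
  bind b := e
step 2: unify c ~ a  [subst: {b:=e} | 1 pending]
  bind c := a
step 3: unify f ~ Bool  [subst: {b:=e, c:=a} | 0 pending]
  bind f := Bool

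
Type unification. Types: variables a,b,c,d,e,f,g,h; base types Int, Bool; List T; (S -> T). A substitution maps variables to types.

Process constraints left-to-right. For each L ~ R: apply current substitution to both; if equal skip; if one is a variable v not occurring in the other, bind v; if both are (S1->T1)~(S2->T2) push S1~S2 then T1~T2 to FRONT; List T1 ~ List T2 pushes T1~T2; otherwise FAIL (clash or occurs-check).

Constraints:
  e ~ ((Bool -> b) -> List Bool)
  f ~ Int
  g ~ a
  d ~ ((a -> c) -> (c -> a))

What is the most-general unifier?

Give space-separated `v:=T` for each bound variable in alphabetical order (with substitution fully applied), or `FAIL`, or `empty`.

step 1: unify e ~ ((Bool -> b) -> List Bool)  [subst: {-} | 3 pending]
  bind e := ((Bool -> b) -> List Bool)
step 2: unify f ~ Int  [subst: {e:=((Bool -> b) -> List Bool)} | 2 pending]
  bind f := Int
step 3: unify g ~ a  [subst: {e:=((Bool -> b) -> List Bool), f:=Int} | 1 pending]
  bind g := a
step 4: unify d ~ ((a -> c) -> (c -> a))  [subst: {e:=((Bool -> b) -> List Bool), f:=Int, g:=a} | 0 pending]
  bind d := ((a -> c) -> (c -> a))

Answer: d:=((a -> c) -> (c -> a)) e:=((Bool -> b) -> List Bool) f:=Int g:=a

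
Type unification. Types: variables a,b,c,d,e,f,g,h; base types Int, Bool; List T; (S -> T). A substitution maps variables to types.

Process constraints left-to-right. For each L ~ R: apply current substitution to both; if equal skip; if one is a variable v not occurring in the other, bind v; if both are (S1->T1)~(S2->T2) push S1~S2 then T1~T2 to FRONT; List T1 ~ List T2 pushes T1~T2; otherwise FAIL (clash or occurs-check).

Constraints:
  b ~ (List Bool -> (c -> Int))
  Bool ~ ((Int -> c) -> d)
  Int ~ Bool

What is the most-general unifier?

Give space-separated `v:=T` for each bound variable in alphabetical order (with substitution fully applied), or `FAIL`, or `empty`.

step 1: unify b ~ (List Bool -> (c -> Int))  [subst: {-} | 2 pending]
  bind b := (List Bool -> (c -> Int))
step 2: unify Bool ~ ((Int -> c) -> d)  [subst: {b:=(List Bool -> (c -> Int))} | 1 pending]
  clash: Bool vs ((Int -> c) -> d)

Answer: FAIL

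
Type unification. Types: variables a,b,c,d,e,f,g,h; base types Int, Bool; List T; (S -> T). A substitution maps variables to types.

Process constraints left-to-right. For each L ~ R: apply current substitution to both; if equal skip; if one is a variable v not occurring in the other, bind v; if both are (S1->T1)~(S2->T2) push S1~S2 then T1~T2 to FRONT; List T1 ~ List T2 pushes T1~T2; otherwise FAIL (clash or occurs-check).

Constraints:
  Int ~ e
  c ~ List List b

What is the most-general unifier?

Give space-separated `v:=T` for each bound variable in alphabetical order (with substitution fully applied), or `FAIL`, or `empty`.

Answer: c:=List List b e:=Int

Derivation:
step 1: unify Int ~ e  [subst: {-} | 1 pending]
  bind e := Int
step 2: unify c ~ List List b  [subst: {e:=Int} | 0 pending]
  bind c := List List b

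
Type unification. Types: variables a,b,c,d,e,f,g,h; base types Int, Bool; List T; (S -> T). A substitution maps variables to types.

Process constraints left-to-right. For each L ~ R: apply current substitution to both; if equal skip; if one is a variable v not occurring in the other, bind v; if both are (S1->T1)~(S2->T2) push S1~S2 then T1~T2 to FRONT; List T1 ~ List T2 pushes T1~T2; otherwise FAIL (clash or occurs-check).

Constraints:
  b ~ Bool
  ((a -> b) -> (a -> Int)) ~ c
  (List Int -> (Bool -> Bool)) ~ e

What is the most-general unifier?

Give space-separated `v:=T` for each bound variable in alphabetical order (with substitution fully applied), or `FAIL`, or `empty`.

step 1: unify b ~ Bool  [subst: {-} | 2 pending]
  bind b := Bool
step 2: unify ((a -> Bool) -> (a -> Int)) ~ c  [subst: {b:=Bool} | 1 pending]
  bind c := ((a -> Bool) -> (a -> Int))
step 3: unify (List Int -> (Bool -> Bool)) ~ e  [subst: {b:=Bool, c:=((a -> Bool) -> (a -> Int))} | 0 pending]
  bind e := (List Int -> (Bool -> Bool))

Answer: b:=Bool c:=((a -> Bool) -> (a -> Int)) e:=(List Int -> (Bool -> Bool))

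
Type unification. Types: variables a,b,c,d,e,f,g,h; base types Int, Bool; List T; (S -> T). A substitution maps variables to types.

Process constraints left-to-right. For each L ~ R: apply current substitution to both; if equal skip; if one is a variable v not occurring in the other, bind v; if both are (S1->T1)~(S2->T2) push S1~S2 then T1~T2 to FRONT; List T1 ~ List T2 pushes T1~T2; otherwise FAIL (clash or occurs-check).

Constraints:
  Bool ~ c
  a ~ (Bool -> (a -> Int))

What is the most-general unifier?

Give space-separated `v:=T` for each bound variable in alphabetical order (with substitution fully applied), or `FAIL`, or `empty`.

Answer: FAIL

Derivation:
step 1: unify Bool ~ c  [subst: {-} | 1 pending]
  bind c := Bool
step 2: unify a ~ (Bool -> (a -> Int))  [subst: {c:=Bool} | 0 pending]
  occurs-check fail: a in (Bool -> (a -> Int))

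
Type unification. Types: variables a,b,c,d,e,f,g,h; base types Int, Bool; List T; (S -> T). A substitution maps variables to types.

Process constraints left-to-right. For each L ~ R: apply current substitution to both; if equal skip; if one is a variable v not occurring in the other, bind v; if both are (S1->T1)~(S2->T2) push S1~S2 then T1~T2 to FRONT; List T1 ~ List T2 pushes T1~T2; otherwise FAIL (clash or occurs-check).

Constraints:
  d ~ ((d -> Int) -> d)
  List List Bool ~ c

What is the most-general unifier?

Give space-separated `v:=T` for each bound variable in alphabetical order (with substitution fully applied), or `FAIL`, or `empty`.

step 1: unify d ~ ((d -> Int) -> d)  [subst: {-} | 1 pending]
  occurs-check fail: d in ((d -> Int) -> d)

Answer: FAIL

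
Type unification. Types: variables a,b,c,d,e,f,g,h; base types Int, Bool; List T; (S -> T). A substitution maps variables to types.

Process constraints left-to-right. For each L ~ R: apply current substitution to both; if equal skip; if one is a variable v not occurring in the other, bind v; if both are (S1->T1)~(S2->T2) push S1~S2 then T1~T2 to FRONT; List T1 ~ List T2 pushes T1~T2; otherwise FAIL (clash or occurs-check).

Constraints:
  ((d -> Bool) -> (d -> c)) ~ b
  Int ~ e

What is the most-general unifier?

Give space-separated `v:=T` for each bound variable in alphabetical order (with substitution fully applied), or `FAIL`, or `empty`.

Answer: b:=((d -> Bool) -> (d -> c)) e:=Int

Derivation:
step 1: unify ((d -> Bool) -> (d -> c)) ~ b  [subst: {-} | 1 pending]
  bind b := ((d -> Bool) -> (d -> c))
step 2: unify Int ~ e  [subst: {b:=((d -> Bool) -> (d -> c))} | 0 pending]
  bind e := Int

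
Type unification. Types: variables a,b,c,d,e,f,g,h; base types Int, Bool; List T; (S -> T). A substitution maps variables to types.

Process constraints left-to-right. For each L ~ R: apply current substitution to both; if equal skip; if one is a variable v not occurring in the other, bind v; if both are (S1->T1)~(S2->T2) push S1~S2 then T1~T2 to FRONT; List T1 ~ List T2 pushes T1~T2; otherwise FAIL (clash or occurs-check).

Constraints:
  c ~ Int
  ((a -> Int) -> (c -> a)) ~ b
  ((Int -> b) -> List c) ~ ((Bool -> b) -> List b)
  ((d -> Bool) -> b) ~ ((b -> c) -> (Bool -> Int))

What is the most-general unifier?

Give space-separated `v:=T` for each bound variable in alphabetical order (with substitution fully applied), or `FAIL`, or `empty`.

Answer: FAIL

Derivation:
step 1: unify c ~ Int  [subst: {-} | 3 pending]
  bind c := Int
step 2: unify ((a -> Int) -> (Int -> a)) ~ b  [subst: {c:=Int} | 2 pending]
  bind b := ((a -> Int) -> (Int -> a))
step 3: unify ((Int -> ((a -> Int) -> (Int -> a))) -> List Int) ~ ((Bool -> ((a -> Int) -> (Int -> a))) -> List ((a -> Int) -> (Int -> a)))  [subst: {c:=Int, b:=((a -> Int) -> (Int -> a))} | 1 pending]
  -> decompose arrow: push (Int -> ((a -> Int) -> (Int -> a)))~(Bool -> ((a -> Int) -> (Int -> a))), List Int~List ((a -> Int) -> (Int -> a))
step 4: unify (Int -> ((a -> Int) -> (Int -> a))) ~ (Bool -> ((a -> Int) -> (Int -> a)))  [subst: {c:=Int, b:=((a -> Int) -> (Int -> a))} | 2 pending]
  -> decompose arrow: push Int~Bool, ((a -> Int) -> (Int -> a))~((a -> Int) -> (Int -> a))
step 5: unify Int ~ Bool  [subst: {c:=Int, b:=((a -> Int) -> (Int -> a))} | 3 pending]
  clash: Int vs Bool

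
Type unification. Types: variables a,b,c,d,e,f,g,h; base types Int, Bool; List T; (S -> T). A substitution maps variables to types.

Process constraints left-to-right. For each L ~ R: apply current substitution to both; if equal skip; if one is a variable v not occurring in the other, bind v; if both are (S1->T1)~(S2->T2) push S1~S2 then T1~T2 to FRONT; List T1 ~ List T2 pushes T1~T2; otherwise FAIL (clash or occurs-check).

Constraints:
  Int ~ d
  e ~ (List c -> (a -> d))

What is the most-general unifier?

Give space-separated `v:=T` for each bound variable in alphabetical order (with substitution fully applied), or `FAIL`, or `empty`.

step 1: unify Int ~ d  [subst: {-} | 1 pending]
  bind d := Int
step 2: unify e ~ (List c -> (a -> Int))  [subst: {d:=Int} | 0 pending]
  bind e := (List c -> (a -> Int))

Answer: d:=Int e:=(List c -> (a -> Int))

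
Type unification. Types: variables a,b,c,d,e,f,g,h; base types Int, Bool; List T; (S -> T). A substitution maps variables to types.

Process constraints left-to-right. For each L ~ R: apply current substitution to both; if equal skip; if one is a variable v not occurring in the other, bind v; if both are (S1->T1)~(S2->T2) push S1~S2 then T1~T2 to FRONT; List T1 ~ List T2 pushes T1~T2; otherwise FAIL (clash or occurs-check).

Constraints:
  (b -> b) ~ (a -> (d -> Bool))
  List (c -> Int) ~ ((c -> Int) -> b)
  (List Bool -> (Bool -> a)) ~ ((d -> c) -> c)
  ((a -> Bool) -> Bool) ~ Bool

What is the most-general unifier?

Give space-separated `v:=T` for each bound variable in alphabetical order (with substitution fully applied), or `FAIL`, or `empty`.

Answer: FAIL

Derivation:
step 1: unify (b -> b) ~ (a -> (d -> Bool))  [subst: {-} | 3 pending]
  -> decompose arrow: push b~a, b~(d -> Bool)
step 2: unify b ~ a  [subst: {-} | 4 pending]
  bind b := a
step 3: unify a ~ (d -> Bool)  [subst: {b:=a} | 3 pending]
  bind a := (d -> Bool)
step 4: unify List (c -> Int) ~ ((c -> Int) -> (d -> Bool))  [subst: {b:=a, a:=(d -> Bool)} | 2 pending]
  clash: List (c -> Int) vs ((c -> Int) -> (d -> Bool))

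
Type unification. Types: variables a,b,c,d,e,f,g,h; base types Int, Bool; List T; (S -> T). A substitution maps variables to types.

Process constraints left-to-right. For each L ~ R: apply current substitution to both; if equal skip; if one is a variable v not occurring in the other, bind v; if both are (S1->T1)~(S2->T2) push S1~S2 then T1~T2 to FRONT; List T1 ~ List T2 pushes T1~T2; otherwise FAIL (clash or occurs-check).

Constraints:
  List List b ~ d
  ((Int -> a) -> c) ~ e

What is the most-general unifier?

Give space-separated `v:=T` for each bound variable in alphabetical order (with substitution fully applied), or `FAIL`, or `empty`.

step 1: unify List List b ~ d  [subst: {-} | 1 pending]
  bind d := List List b
step 2: unify ((Int -> a) -> c) ~ e  [subst: {d:=List List b} | 0 pending]
  bind e := ((Int -> a) -> c)

Answer: d:=List List b e:=((Int -> a) -> c)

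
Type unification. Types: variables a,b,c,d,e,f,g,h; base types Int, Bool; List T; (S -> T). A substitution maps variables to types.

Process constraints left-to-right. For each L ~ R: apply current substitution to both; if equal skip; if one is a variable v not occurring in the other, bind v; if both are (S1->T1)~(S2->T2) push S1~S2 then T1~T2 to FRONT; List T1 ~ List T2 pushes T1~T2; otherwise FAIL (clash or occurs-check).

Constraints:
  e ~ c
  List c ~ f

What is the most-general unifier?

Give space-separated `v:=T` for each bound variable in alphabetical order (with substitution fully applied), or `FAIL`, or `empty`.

Answer: e:=c f:=List c

Derivation:
step 1: unify e ~ c  [subst: {-} | 1 pending]
  bind e := c
step 2: unify List c ~ f  [subst: {e:=c} | 0 pending]
  bind f := List c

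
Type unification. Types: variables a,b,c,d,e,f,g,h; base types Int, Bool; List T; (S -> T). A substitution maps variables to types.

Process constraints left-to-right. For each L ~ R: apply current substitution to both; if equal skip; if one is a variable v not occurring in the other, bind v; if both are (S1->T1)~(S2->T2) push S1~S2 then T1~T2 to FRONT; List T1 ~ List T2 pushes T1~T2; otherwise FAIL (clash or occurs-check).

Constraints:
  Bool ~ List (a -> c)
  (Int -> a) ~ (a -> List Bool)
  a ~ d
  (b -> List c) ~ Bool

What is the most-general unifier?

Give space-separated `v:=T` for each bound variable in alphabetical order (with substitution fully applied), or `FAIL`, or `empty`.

Answer: FAIL

Derivation:
step 1: unify Bool ~ List (a -> c)  [subst: {-} | 3 pending]
  clash: Bool vs List (a -> c)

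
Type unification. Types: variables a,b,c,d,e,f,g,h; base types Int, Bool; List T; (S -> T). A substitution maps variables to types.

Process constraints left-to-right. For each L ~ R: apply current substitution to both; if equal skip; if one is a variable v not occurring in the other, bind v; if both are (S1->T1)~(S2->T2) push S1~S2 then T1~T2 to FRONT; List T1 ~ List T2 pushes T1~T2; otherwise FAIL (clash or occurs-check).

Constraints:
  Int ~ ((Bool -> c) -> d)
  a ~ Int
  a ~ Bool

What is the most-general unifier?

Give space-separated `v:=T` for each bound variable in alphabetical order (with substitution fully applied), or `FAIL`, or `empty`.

Answer: FAIL

Derivation:
step 1: unify Int ~ ((Bool -> c) -> d)  [subst: {-} | 2 pending]
  clash: Int vs ((Bool -> c) -> d)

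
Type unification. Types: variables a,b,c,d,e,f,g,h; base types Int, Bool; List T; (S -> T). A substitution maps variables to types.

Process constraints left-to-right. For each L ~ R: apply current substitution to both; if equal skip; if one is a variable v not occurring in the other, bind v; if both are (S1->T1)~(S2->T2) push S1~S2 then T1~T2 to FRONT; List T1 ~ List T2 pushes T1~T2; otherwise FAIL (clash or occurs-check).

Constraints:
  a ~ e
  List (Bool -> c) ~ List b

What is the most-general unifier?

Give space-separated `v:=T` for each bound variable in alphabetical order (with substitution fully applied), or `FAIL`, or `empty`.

step 1: unify a ~ e  [subst: {-} | 1 pending]
  bind a := e
step 2: unify List (Bool -> c) ~ List b  [subst: {a:=e} | 0 pending]
  -> decompose List: push (Bool -> c)~b
step 3: unify (Bool -> c) ~ b  [subst: {a:=e} | 0 pending]
  bind b := (Bool -> c)

Answer: a:=e b:=(Bool -> c)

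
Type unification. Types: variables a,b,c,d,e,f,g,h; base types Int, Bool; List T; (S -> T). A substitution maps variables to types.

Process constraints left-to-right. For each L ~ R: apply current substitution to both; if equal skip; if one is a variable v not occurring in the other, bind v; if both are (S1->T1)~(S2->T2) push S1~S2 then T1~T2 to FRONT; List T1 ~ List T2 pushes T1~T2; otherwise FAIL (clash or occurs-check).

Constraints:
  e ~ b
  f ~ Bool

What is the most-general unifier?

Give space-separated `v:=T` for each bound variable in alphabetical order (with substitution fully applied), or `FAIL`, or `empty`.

Answer: e:=b f:=Bool

Derivation:
step 1: unify e ~ b  [subst: {-} | 1 pending]
  bind e := b
step 2: unify f ~ Bool  [subst: {e:=b} | 0 pending]
  bind f := Bool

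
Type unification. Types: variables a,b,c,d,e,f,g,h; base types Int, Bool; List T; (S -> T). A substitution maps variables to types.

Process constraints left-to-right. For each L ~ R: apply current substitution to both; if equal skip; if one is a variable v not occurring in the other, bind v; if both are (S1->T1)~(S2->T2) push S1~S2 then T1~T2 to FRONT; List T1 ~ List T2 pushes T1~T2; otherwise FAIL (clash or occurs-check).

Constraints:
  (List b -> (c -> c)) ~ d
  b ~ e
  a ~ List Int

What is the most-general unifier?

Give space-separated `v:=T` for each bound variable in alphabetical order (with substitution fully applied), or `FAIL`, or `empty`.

step 1: unify (List b -> (c -> c)) ~ d  [subst: {-} | 2 pending]
  bind d := (List b -> (c -> c))
step 2: unify b ~ e  [subst: {d:=(List b -> (c -> c))} | 1 pending]
  bind b := e
step 3: unify a ~ List Int  [subst: {d:=(List b -> (c -> c)), b:=e} | 0 pending]
  bind a := List Int

Answer: a:=List Int b:=e d:=(List e -> (c -> c))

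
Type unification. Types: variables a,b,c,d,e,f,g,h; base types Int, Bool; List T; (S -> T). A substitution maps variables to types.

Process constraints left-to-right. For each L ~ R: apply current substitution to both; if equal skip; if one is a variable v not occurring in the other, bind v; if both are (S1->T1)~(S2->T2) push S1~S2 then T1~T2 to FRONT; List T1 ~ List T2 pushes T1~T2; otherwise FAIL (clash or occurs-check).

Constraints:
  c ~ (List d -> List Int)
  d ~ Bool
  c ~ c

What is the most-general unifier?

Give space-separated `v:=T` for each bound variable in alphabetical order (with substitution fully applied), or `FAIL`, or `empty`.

Answer: c:=(List Bool -> List Int) d:=Bool

Derivation:
step 1: unify c ~ (List d -> List Int)  [subst: {-} | 2 pending]
  bind c := (List d -> List Int)
step 2: unify d ~ Bool  [subst: {c:=(List d -> List Int)} | 1 pending]
  bind d := Bool
step 3: unify (List Bool -> List Int) ~ (List Bool -> List Int)  [subst: {c:=(List d -> List Int), d:=Bool} | 0 pending]
  -> identical, skip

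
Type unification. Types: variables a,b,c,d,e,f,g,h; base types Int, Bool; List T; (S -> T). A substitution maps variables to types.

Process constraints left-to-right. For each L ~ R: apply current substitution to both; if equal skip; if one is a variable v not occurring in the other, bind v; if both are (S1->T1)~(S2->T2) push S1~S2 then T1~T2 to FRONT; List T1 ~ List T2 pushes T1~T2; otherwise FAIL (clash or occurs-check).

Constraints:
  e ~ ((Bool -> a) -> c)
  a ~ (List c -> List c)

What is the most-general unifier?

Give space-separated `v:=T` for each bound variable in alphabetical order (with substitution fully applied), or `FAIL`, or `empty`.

Answer: a:=(List c -> List c) e:=((Bool -> (List c -> List c)) -> c)

Derivation:
step 1: unify e ~ ((Bool -> a) -> c)  [subst: {-} | 1 pending]
  bind e := ((Bool -> a) -> c)
step 2: unify a ~ (List c -> List c)  [subst: {e:=((Bool -> a) -> c)} | 0 pending]
  bind a := (List c -> List c)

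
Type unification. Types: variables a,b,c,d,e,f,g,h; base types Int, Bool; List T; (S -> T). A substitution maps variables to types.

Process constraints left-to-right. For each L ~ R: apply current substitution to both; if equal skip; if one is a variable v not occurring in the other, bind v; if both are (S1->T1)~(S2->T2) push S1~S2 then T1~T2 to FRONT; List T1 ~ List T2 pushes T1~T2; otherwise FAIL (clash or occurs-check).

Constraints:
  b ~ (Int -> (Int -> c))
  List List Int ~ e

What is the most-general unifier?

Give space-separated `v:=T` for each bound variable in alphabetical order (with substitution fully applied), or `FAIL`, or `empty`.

step 1: unify b ~ (Int -> (Int -> c))  [subst: {-} | 1 pending]
  bind b := (Int -> (Int -> c))
step 2: unify List List Int ~ e  [subst: {b:=(Int -> (Int -> c))} | 0 pending]
  bind e := List List Int

Answer: b:=(Int -> (Int -> c)) e:=List List Int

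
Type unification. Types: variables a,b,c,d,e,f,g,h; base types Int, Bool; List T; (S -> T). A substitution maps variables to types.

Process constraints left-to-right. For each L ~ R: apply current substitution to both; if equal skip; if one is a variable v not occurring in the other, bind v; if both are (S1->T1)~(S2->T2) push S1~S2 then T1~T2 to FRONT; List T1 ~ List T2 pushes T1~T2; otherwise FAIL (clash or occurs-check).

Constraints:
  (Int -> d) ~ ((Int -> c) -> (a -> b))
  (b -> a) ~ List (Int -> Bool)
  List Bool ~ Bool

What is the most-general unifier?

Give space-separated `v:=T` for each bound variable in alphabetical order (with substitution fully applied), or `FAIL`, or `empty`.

Answer: FAIL

Derivation:
step 1: unify (Int -> d) ~ ((Int -> c) -> (a -> b))  [subst: {-} | 2 pending]
  -> decompose arrow: push Int~(Int -> c), d~(a -> b)
step 2: unify Int ~ (Int -> c)  [subst: {-} | 3 pending]
  clash: Int vs (Int -> c)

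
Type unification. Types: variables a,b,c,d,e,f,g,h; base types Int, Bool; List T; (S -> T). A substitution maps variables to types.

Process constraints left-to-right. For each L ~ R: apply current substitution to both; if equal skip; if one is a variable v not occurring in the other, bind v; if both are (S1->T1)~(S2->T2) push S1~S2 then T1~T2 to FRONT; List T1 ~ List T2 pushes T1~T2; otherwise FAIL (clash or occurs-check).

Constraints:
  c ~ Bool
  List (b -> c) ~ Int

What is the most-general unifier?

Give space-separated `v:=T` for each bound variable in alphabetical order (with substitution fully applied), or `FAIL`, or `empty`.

Answer: FAIL

Derivation:
step 1: unify c ~ Bool  [subst: {-} | 1 pending]
  bind c := Bool
step 2: unify List (b -> Bool) ~ Int  [subst: {c:=Bool} | 0 pending]
  clash: List (b -> Bool) vs Int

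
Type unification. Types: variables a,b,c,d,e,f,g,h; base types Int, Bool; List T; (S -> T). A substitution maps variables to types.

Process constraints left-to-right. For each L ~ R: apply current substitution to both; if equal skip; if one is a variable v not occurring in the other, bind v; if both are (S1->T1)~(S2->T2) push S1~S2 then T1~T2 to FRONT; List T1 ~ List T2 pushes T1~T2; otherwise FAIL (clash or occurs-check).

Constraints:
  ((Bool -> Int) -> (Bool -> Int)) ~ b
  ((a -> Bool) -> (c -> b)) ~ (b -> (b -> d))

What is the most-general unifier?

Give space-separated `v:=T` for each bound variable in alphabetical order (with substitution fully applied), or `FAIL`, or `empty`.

step 1: unify ((Bool -> Int) -> (Bool -> Int)) ~ b  [subst: {-} | 1 pending]
  bind b := ((Bool -> Int) -> (Bool -> Int))
step 2: unify ((a -> Bool) -> (c -> ((Bool -> Int) -> (Bool -> Int)))) ~ (((Bool -> Int) -> (Bool -> Int)) -> (((Bool -> Int) -> (Bool -> Int)) -> d))  [subst: {b:=((Bool -> Int) -> (Bool -> Int))} | 0 pending]
  -> decompose arrow: push (a -> Bool)~((Bool -> Int) -> (Bool -> Int)), (c -> ((Bool -> Int) -> (Bool -> Int)))~(((Bool -> Int) -> (Bool -> Int)) -> d)
step 3: unify (a -> Bool) ~ ((Bool -> Int) -> (Bool -> Int))  [subst: {b:=((Bool -> Int) -> (Bool -> Int))} | 1 pending]
  -> decompose arrow: push a~(Bool -> Int), Bool~(Bool -> Int)
step 4: unify a ~ (Bool -> Int)  [subst: {b:=((Bool -> Int) -> (Bool -> Int))} | 2 pending]
  bind a := (Bool -> Int)
step 5: unify Bool ~ (Bool -> Int)  [subst: {b:=((Bool -> Int) -> (Bool -> Int)), a:=(Bool -> Int)} | 1 pending]
  clash: Bool vs (Bool -> Int)

Answer: FAIL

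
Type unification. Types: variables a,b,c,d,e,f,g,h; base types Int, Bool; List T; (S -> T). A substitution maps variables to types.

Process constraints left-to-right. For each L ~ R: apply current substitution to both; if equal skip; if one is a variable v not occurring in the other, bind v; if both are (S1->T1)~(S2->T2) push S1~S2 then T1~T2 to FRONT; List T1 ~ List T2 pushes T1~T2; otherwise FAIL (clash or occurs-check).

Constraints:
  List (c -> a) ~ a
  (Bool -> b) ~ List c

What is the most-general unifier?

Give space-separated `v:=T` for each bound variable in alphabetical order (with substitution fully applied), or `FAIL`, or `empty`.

Answer: FAIL

Derivation:
step 1: unify List (c -> a) ~ a  [subst: {-} | 1 pending]
  occurs-check fail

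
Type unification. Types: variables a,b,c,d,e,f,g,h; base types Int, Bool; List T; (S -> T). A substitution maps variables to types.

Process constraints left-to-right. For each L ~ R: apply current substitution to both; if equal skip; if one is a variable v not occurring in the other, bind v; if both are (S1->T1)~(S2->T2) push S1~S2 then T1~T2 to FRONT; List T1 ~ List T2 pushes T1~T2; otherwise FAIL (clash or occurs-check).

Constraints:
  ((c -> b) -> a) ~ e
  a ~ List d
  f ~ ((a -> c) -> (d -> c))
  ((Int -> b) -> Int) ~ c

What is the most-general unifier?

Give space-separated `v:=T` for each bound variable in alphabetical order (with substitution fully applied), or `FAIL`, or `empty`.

Answer: a:=List d c:=((Int -> b) -> Int) e:=((((Int -> b) -> Int) -> b) -> List d) f:=((List d -> ((Int -> b) -> Int)) -> (d -> ((Int -> b) -> Int)))

Derivation:
step 1: unify ((c -> b) -> a) ~ e  [subst: {-} | 3 pending]
  bind e := ((c -> b) -> a)
step 2: unify a ~ List d  [subst: {e:=((c -> b) -> a)} | 2 pending]
  bind a := List d
step 3: unify f ~ ((List d -> c) -> (d -> c))  [subst: {e:=((c -> b) -> a), a:=List d} | 1 pending]
  bind f := ((List d -> c) -> (d -> c))
step 4: unify ((Int -> b) -> Int) ~ c  [subst: {e:=((c -> b) -> a), a:=List d, f:=((List d -> c) -> (d -> c))} | 0 pending]
  bind c := ((Int -> b) -> Int)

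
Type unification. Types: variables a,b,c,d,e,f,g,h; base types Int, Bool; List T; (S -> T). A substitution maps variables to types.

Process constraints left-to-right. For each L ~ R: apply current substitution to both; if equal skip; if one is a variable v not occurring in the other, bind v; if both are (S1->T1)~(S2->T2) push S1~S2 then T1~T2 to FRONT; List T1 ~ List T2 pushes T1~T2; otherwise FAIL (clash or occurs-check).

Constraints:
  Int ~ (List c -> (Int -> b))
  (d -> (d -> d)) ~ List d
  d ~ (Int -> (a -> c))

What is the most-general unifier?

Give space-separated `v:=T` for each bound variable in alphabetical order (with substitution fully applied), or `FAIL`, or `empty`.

step 1: unify Int ~ (List c -> (Int -> b))  [subst: {-} | 2 pending]
  clash: Int vs (List c -> (Int -> b))

Answer: FAIL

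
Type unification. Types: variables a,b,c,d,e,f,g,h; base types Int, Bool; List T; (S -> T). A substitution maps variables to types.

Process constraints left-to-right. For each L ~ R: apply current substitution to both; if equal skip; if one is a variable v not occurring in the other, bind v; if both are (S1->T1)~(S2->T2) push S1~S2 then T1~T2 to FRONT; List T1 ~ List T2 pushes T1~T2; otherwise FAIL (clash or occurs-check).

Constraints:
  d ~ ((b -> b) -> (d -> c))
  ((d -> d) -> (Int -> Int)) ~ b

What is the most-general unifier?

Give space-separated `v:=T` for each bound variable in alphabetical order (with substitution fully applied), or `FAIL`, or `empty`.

Answer: FAIL

Derivation:
step 1: unify d ~ ((b -> b) -> (d -> c))  [subst: {-} | 1 pending]
  occurs-check fail: d in ((b -> b) -> (d -> c))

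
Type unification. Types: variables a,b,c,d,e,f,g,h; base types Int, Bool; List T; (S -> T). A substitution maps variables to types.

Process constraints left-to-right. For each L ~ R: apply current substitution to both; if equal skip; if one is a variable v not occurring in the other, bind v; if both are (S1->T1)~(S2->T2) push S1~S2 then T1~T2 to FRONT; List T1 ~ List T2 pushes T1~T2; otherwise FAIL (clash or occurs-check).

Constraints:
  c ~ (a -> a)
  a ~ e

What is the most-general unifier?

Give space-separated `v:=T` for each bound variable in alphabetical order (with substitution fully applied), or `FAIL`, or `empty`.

step 1: unify c ~ (a -> a)  [subst: {-} | 1 pending]
  bind c := (a -> a)
step 2: unify a ~ e  [subst: {c:=(a -> a)} | 0 pending]
  bind a := e

Answer: a:=e c:=(e -> e)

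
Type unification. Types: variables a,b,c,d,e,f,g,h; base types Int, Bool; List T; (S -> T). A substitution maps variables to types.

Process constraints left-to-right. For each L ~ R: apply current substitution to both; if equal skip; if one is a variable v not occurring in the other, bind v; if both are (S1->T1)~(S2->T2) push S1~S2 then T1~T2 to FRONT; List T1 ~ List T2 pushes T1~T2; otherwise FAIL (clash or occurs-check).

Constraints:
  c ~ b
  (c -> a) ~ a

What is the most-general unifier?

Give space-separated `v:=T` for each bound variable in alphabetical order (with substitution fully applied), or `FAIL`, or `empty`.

step 1: unify c ~ b  [subst: {-} | 1 pending]
  bind c := b
step 2: unify (b -> a) ~ a  [subst: {c:=b} | 0 pending]
  occurs-check fail

Answer: FAIL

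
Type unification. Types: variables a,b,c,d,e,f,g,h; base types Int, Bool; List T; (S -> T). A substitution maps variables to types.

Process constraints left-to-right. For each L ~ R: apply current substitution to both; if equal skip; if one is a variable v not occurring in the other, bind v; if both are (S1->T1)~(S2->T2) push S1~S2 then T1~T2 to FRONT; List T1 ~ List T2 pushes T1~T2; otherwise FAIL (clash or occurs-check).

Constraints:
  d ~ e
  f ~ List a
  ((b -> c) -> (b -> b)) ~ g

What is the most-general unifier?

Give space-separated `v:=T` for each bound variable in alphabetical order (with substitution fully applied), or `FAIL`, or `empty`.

step 1: unify d ~ e  [subst: {-} | 2 pending]
  bind d := e
step 2: unify f ~ List a  [subst: {d:=e} | 1 pending]
  bind f := List a
step 3: unify ((b -> c) -> (b -> b)) ~ g  [subst: {d:=e, f:=List a} | 0 pending]
  bind g := ((b -> c) -> (b -> b))

Answer: d:=e f:=List a g:=((b -> c) -> (b -> b))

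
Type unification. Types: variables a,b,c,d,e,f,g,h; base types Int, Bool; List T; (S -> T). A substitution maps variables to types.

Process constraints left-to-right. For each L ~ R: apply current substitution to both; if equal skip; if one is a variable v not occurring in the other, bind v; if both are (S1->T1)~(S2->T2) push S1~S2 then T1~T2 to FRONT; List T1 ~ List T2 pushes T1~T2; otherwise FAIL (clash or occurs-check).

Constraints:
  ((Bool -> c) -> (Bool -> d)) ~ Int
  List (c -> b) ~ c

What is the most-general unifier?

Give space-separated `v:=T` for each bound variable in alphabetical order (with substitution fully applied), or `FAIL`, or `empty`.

step 1: unify ((Bool -> c) -> (Bool -> d)) ~ Int  [subst: {-} | 1 pending]
  clash: ((Bool -> c) -> (Bool -> d)) vs Int

Answer: FAIL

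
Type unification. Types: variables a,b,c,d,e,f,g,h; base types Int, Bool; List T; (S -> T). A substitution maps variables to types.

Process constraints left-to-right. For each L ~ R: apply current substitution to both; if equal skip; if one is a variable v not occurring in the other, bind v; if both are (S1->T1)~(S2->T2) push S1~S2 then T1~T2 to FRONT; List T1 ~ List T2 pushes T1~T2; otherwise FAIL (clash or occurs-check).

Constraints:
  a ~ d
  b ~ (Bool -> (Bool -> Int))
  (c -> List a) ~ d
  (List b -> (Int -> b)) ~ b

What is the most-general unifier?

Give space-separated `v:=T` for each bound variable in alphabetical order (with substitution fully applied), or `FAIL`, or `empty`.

Answer: FAIL

Derivation:
step 1: unify a ~ d  [subst: {-} | 3 pending]
  bind a := d
step 2: unify b ~ (Bool -> (Bool -> Int))  [subst: {a:=d} | 2 pending]
  bind b := (Bool -> (Bool -> Int))
step 3: unify (c -> List d) ~ d  [subst: {a:=d, b:=(Bool -> (Bool -> Int))} | 1 pending]
  occurs-check fail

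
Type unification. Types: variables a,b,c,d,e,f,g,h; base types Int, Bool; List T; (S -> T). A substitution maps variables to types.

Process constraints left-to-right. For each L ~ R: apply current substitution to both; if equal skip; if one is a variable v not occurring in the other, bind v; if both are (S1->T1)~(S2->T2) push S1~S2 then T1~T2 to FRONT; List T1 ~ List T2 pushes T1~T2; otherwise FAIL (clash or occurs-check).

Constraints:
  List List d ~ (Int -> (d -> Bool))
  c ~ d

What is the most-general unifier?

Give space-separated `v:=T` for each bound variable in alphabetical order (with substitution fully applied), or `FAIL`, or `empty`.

step 1: unify List List d ~ (Int -> (d -> Bool))  [subst: {-} | 1 pending]
  clash: List List d vs (Int -> (d -> Bool))

Answer: FAIL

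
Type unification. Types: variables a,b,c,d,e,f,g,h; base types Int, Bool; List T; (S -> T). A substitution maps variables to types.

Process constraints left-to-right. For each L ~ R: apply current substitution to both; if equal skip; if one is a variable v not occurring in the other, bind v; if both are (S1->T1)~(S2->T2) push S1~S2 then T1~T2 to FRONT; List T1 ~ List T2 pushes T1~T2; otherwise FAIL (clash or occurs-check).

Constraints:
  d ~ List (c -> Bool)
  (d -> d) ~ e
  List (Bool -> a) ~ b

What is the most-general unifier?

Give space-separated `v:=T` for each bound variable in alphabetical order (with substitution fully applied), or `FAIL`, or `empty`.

step 1: unify d ~ List (c -> Bool)  [subst: {-} | 2 pending]
  bind d := List (c -> Bool)
step 2: unify (List (c -> Bool) -> List (c -> Bool)) ~ e  [subst: {d:=List (c -> Bool)} | 1 pending]
  bind e := (List (c -> Bool) -> List (c -> Bool))
step 3: unify List (Bool -> a) ~ b  [subst: {d:=List (c -> Bool), e:=(List (c -> Bool) -> List (c -> Bool))} | 0 pending]
  bind b := List (Bool -> a)

Answer: b:=List (Bool -> a) d:=List (c -> Bool) e:=(List (c -> Bool) -> List (c -> Bool))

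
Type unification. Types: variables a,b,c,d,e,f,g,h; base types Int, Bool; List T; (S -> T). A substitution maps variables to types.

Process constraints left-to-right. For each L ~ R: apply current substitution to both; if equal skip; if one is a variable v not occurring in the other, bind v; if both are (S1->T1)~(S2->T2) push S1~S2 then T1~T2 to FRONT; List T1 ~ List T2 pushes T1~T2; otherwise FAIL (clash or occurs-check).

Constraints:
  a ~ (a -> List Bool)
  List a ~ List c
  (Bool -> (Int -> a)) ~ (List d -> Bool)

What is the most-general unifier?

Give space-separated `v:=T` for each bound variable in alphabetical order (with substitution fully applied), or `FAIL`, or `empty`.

step 1: unify a ~ (a -> List Bool)  [subst: {-} | 2 pending]
  occurs-check fail: a in (a -> List Bool)

Answer: FAIL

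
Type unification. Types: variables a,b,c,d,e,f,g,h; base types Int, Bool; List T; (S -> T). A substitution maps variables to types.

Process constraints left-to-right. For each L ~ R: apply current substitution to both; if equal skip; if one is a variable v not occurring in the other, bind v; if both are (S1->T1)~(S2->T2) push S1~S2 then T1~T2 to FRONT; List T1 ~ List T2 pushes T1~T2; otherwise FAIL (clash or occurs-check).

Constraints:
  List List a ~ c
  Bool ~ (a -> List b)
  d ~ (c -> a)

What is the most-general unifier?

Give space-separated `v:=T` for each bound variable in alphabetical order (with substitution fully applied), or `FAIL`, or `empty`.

step 1: unify List List a ~ c  [subst: {-} | 2 pending]
  bind c := List List a
step 2: unify Bool ~ (a -> List b)  [subst: {c:=List List a} | 1 pending]
  clash: Bool vs (a -> List b)

Answer: FAIL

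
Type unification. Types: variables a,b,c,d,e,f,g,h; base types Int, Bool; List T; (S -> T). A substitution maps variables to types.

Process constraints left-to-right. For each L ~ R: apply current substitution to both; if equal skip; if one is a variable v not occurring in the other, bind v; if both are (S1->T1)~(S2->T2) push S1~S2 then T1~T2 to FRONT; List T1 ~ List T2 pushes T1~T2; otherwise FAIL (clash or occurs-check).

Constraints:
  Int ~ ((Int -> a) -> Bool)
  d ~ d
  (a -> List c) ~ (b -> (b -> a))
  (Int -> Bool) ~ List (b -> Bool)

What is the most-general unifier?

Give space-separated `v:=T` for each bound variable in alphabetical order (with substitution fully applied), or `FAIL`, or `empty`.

Answer: FAIL

Derivation:
step 1: unify Int ~ ((Int -> a) -> Bool)  [subst: {-} | 3 pending]
  clash: Int vs ((Int -> a) -> Bool)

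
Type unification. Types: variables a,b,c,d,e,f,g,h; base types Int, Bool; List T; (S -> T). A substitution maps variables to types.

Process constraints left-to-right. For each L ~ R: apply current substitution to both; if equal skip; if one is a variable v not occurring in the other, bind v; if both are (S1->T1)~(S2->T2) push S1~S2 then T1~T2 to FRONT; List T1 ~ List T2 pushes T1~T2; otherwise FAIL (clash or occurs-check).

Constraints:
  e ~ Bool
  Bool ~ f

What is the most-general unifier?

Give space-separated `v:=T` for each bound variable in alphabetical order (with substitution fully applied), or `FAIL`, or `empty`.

Answer: e:=Bool f:=Bool

Derivation:
step 1: unify e ~ Bool  [subst: {-} | 1 pending]
  bind e := Bool
step 2: unify Bool ~ f  [subst: {e:=Bool} | 0 pending]
  bind f := Bool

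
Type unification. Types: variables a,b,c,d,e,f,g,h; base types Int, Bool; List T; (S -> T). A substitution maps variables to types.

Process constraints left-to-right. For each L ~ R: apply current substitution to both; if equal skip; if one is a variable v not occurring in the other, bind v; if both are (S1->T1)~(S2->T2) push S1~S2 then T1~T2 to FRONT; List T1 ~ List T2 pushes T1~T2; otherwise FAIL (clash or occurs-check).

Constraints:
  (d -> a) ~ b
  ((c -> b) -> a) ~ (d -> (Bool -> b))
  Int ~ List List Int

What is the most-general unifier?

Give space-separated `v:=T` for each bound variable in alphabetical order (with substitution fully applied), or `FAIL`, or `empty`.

Answer: FAIL

Derivation:
step 1: unify (d -> a) ~ b  [subst: {-} | 2 pending]
  bind b := (d -> a)
step 2: unify ((c -> (d -> a)) -> a) ~ (d -> (Bool -> (d -> a)))  [subst: {b:=(d -> a)} | 1 pending]
  -> decompose arrow: push (c -> (d -> a))~d, a~(Bool -> (d -> a))
step 3: unify (c -> (d -> a)) ~ d  [subst: {b:=(d -> a)} | 2 pending]
  occurs-check fail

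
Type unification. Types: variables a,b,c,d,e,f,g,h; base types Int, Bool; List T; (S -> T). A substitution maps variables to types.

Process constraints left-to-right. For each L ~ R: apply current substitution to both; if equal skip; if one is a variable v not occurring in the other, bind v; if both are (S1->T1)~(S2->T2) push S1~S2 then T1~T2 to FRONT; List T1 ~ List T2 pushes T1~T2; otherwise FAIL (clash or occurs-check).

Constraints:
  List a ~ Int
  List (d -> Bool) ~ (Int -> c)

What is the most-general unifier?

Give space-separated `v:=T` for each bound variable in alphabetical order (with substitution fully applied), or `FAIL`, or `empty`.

Answer: FAIL

Derivation:
step 1: unify List a ~ Int  [subst: {-} | 1 pending]
  clash: List a vs Int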